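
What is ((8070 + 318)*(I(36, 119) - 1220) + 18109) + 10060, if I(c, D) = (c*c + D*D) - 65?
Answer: 118902905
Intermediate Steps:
I(c, D) = -65 + D² + c² (I(c, D) = (c² + D²) - 65 = (D² + c²) - 65 = -65 + D² + c²)
((8070 + 318)*(I(36, 119) - 1220) + 18109) + 10060 = ((8070 + 318)*((-65 + 119² + 36²) - 1220) + 18109) + 10060 = (8388*((-65 + 14161 + 1296) - 1220) + 18109) + 10060 = (8388*(15392 - 1220) + 18109) + 10060 = (8388*14172 + 18109) + 10060 = (118874736 + 18109) + 10060 = 118892845 + 10060 = 118902905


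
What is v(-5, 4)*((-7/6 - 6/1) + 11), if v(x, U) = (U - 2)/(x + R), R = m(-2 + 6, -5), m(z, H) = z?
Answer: -23/3 ≈ -7.6667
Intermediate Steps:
R = 4 (R = -2 + 6 = 4)
v(x, U) = (-2 + U)/(4 + x) (v(x, U) = (U - 2)/(x + 4) = (-2 + U)/(4 + x))
v(-5, 4)*((-7/6 - 6/1) + 11) = ((-2 + 4)/(4 - 5))*((-7/6 - 6/1) + 11) = (2/(-1))*((-7*⅙ - 6*1) + 11) = (-1*2)*((-7/6 - 6) + 11) = -2*(-43/6 + 11) = -2*23/6 = -23/3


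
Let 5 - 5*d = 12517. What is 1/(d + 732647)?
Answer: 5/3650723 ≈ 1.3696e-6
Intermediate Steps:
d = -12512/5 (d = 1 - ⅕*12517 = 1 - 12517/5 = -12512/5 ≈ -2502.4)
1/(d + 732647) = 1/(-12512/5 + 732647) = 1/(3650723/5) = 5/3650723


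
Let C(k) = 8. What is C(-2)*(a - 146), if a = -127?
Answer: -2184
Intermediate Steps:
C(-2)*(a - 146) = 8*(-127 - 146) = 8*(-273) = -2184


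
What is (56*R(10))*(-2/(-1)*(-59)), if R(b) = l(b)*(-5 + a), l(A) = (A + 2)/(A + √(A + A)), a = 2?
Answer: 29736 - 29736*√5/5 ≈ 16438.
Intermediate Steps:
l(A) = (2 + A)/(A + √2*√A) (l(A) = (2 + A)/(A + √(2*A)) = (2 + A)/(A + √2*√A))
R(b) = -3*(2 + b)/(b + √2*√b) (R(b) = ((2 + b)/(b + √2*√b))*(-5 + 2) = ((2 + b)/(b + √2*√b))*(-3) = -3*(2 + b)/(b + √2*√b))
(56*R(10))*(-2/(-1)*(-59)) = (56*(3*(-2 - 1*10)/(10 + √2*√10)))*(-2/(-1)*(-59)) = (56*(3*(-2 - 10)/(10 + 2*√5)))*(-2*(-1)*(-59)) = (56*(3*(-12)/(10 + 2*√5)))*(2*(-59)) = (56*(-36/(10 + 2*√5)))*(-118) = -2016/(10 + 2*√5)*(-118) = 237888/(10 + 2*√5)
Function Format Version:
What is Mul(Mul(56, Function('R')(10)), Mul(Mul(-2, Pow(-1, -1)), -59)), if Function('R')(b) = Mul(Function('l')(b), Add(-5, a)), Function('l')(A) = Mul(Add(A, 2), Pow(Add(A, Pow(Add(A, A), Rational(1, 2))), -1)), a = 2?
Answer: Add(29736, Mul(Rational(-29736, 5), Pow(5, Rational(1, 2)))) ≈ 16438.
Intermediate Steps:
Function('l')(A) = Mul(Pow(Add(A, Mul(Pow(2, Rational(1, 2)), Pow(A, Rational(1, 2)))), -1), Add(2, A)) (Function('l')(A) = Mul(Add(2, A), Pow(Add(A, Pow(Mul(2, A), Rational(1, 2))), -1)) = Mul(Add(2, A), Pow(Add(A, Mul(Pow(2, Rational(1, 2)), Pow(A, Rational(1, 2)))), -1)) = Mul(Pow(Add(A, Mul(Pow(2, Rational(1, 2)), Pow(A, Rational(1, 2)))), -1), Add(2, A)))
Function('R')(b) = Mul(-3, Pow(Add(b, Mul(Pow(2, Rational(1, 2)), Pow(b, Rational(1, 2)))), -1), Add(2, b)) (Function('R')(b) = Mul(Mul(Pow(Add(b, Mul(Pow(2, Rational(1, 2)), Pow(b, Rational(1, 2)))), -1), Add(2, b)), Add(-5, 2)) = Mul(Mul(Pow(Add(b, Mul(Pow(2, Rational(1, 2)), Pow(b, Rational(1, 2)))), -1), Add(2, b)), -3) = Mul(-3, Pow(Add(b, Mul(Pow(2, Rational(1, 2)), Pow(b, Rational(1, 2)))), -1), Add(2, b)))
Mul(Mul(56, Function('R')(10)), Mul(Mul(-2, Pow(-1, -1)), -59)) = Mul(Mul(56, Mul(3, Pow(Add(10, Mul(Pow(2, Rational(1, 2)), Pow(10, Rational(1, 2)))), -1), Add(-2, Mul(-1, 10)))), Mul(Mul(-2, Pow(-1, -1)), -59)) = Mul(Mul(56, Mul(3, Pow(Add(10, Mul(2, Pow(5, Rational(1, 2)))), -1), Add(-2, -10))), Mul(Mul(-2, -1), -59)) = Mul(Mul(56, Mul(3, Pow(Add(10, Mul(2, Pow(5, Rational(1, 2)))), -1), -12)), Mul(2, -59)) = Mul(Mul(56, Mul(-36, Pow(Add(10, Mul(2, Pow(5, Rational(1, 2)))), -1))), -118) = Mul(Mul(-2016, Pow(Add(10, Mul(2, Pow(5, Rational(1, 2)))), -1)), -118) = Mul(237888, Pow(Add(10, Mul(2, Pow(5, Rational(1, 2)))), -1))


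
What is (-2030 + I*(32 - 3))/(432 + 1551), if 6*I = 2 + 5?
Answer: -11977/11898 ≈ -1.0066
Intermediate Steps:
I = 7/6 (I = (2 + 5)/6 = (1/6)*7 = 7/6 ≈ 1.1667)
(-2030 + I*(32 - 3))/(432 + 1551) = (-2030 + 7*(32 - 3)/6)/(432 + 1551) = (-2030 + (7/6)*29)/1983 = (-2030 + 203/6)*(1/1983) = -11977/6*1/1983 = -11977/11898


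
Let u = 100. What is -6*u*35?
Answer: -21000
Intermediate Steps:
-6*u*35 = -6*100*35 = -600*35 = -21000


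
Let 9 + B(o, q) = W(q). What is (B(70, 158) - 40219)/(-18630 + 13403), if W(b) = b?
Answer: 40070/5227 ≈ 7.6660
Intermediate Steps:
B(o, q) = -9 + q
(B(70, 158) - 40219)/(-18630 + 13403) = ((-9 + 158) - 40219)/(-18630 + 13403) = (149 - 40219)/(-5227) = -40070*(-1/5227) = 40070/5227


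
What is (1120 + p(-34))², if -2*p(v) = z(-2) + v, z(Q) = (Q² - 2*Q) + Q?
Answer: 1285956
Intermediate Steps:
z(Q) = Q² - Q
p(v) = -3 - v/2 (p(v) = -(-2*(-1 - 2) + v)/2 = -(-2*(-3) + v)/2 = -(6 + v)/2 = -3 - v/2)
(1120 + p(-34))² = (1120 + (-3 - ½*(-34)))² = (1120 + (-3 + 17))² = (1120 + 14)² = 1134² = 1285956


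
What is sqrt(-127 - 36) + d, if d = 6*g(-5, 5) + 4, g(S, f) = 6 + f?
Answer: 70 + I*sqrt(163) ≈ 70.0 + 12.767*I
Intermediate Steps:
d = 70 (d = 6*(6 + 5) + 4 = 6*11 + 4 = 66 + 4 = 70)
sqrt(-127 - 36) + d = sqrt(-127 - 36) + 70 = sqrt(-163) + 70 = I*sqrt(163) + 70 = 70 + I*sqrt(163)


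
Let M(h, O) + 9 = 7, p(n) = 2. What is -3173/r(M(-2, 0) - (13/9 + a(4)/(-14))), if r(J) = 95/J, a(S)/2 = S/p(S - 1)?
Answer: 33233/315 ≈ 105.50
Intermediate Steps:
M(h, O) = -2 (M(h, O) = -9 + 7 = -2)
a(S) = S (a(S) = 2*(S/2) = S)
-3173/r(M(-2, 0) - (13/9 + a(4)/(-14))) = -(-334/5 - 167*(13/9 + 4/(-14))/5) = -(-334/5 - 167*(13*(⅑) + 4*(-1/14))/5) = -(-334/5 - 167*(13/9 - 2/7)/5) = -3173/(95/(-2 - 1*73/63)) = -3173/(95/(-2 - 73/63)) = -3173/(95/(-199/63)) = -3173/(95*(-63/199)) = -3173/(-5985/199) = -3173*(-199/5985) = 33233/315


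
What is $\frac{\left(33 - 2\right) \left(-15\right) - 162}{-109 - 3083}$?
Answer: $\frac{11}{56} \approx 0.19643$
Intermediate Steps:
$\frac{\left(33 - 2\right) \left(-15\right) - 162}{-109 - 3083} = \frac{31 \left(-15\right) - 162}{-3192} = \left(-465 - 162\right) \left(- \frac{1}{3192}\right) = \left(-627\right) \left(- \frac{1}{3192}\right) = \frac{11}{56}$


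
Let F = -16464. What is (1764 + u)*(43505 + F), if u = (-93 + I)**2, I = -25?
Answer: 424219208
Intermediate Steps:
u = 13924 (u = (-93 - 25)**2 = (-118)**2 = 13924)
(1764 + u)*(43505 + F) = (1764 + 13924)*(43505 - 16464) = 15688*27041 = 424219208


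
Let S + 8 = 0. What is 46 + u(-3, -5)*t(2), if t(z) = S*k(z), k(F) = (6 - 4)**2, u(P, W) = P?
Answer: 142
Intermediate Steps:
S = -8 (S = -8 + 0 = -8)
k(F) = 4 (k(F) = 2**2 = 4)
t(z) = -32 (t(z) = -8*4 = -32)
46 + u(-3, -5)*t(2) = 46 - 3*(-32) = 46 + 96 = 142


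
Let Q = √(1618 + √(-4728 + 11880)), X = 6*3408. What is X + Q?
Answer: 20448 + √(1618 + 4*√447) ≈ 20489.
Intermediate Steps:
X = 20448
Q = √(1618 + 4*√447) (Q = √(1618 + √7152) = √(1618 + 4*√447) ≈ 41.262)
X + Q = 20448 + √(1618 + 4*√447)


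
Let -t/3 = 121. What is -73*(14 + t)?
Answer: 25477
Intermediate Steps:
t = -363 (t = -3*121 = -363)
-73*(14 + t) = -73*(14 - 363) = -73*(-349) = 25477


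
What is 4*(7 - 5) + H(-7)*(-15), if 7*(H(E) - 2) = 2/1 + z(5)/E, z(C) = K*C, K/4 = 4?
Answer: -88/49 ≈ -1.7959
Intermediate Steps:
K = 16 (K = 4*4 = 16)
z(C) = 16*C
H(E) = 16/7 + 80/(7*E) (H(E) = 2 + (2/1 + (16*5)/E)/7 = 2 + (2*1 + 80/E)/7 = 2 + (2 + 80/E)/7 = 2 + (2/7 + 80/(7*E)) = 16/7 + 80/(7*E))
4*(7 - 5) + H(-7)*(-15) = 4*(7 - 5) + ((16/7)*(5 - 7)/(-7))*(-15) = 4*2 + ((16/7)*(-⅐)*(-2))*(-15) = 8 + (32/49)*(-15) = 8 - 480/49 = -88/49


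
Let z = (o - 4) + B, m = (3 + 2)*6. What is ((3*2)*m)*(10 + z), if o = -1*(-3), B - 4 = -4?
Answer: 1620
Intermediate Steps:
B = 0 (B = 4 - 4 = 0)
m = 30 (m = 5*6 = 30)
o = 3
z = -1 (z = (3 - 4) + 0 = -1 + 0 = -1)
((3*2)*m)*(10 + z) = ((3*2)*30)*(10 - 1) = (6*30)*9 = 180*9 = 1620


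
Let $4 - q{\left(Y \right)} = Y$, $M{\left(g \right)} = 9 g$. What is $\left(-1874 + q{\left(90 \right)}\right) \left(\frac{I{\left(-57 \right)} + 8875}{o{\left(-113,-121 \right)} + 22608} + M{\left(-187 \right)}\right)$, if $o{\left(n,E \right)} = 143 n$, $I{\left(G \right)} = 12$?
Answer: $\frac{21255768800}{6449} \approx 3.296 \cdot 10^{6}$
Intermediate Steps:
$q{\left(Y \right)} = 4 - Y$
$\left(-1874 + q{\left(90 \right)}\right) \left(\frac{I{\left(-57 \right)} + 8875}{o{\left(-113,-121 \right)} + 22608} + M{\left(-187 \right)}\right) = \left(-1874 + \left(4 - 90\right)\right) \left(\frac{12 + 8875}{143 \left(-113\right) + 22608} + 9 \left(-187\right)\right) = \left(-1874 + \left(4 - 90\right)\right) \left(\frac{8887}{-16159 + 22608} - 1683\right) = \left(-1874 - 86\right) \left(\frac{8887}{6449} - 1683\right) = - 1960 \left(8887 \cdot \frac{1}{6449} - 1683\right) = - 1960 \left(\frac{8887}{6449} - 1683\right) = \left(-1960\right) \left(- \frac{10844780}{6449}\right) = \frac{21255768800}{6449}$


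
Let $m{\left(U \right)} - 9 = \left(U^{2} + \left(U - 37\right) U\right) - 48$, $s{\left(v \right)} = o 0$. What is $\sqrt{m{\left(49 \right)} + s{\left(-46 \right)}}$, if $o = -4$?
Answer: $5 \sqrt{118} \approx 54.314$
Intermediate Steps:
$s{\left(v \right)} = 0$ ($s{\left(v \right)} = \left(-4\right) 0 = 0$)
$m{\left(U \right)} = -39 + U^{2} + U \left(-37 + U\right)$ ($m{\left(U \right)} = 9 - \left(48 - U^{2} - \left(U - 37\right) U\right) = 9 - \left(48 - U^{2} - \left(-37 + U\right) U\right) = 9 - \left(48 - U^{2} - U \left(-37 + U\right)\right) = 9 + \left(-48 + U^{2} + U \left(-37 + U\right)\right) = -39 + U^{2} + U \left(-37 + U\right)$)
$\sqrt{m{\left(49 \right)} + s{\left(-46 \right)}} = \sqrt{\left(-39 - 1813 + 2 \cdot 49^{2}\right) + 0} = \sqrt{\left(-39 - 1813 + 2 \cdot 2401\right) + 0} = \sqrt{\left(-39 - 1813 + 4802\right) + 0} = \sqrt{2950 + 0} = \sqrt{2950} = 5 \sqrt{118}$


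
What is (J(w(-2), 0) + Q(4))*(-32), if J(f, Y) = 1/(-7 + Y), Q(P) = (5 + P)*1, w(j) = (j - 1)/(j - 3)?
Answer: -1984/7 ≈ -283.43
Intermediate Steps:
w(j) = (-1 + j)/(-3 + j)
Q(P) = 5 + P
(J(w(-2), 0) + Q(4))*(-32) = (1/(-7 + 0) + (5 + 4))*(-32) = (1/(-7) + 9)*(-32) = (-1/7 + 9)*(-32) = (62/7)*(-32) = -1984/7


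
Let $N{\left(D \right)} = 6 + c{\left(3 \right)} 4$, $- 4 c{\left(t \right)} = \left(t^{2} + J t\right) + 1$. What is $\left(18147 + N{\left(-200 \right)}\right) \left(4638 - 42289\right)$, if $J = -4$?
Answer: $-683553905$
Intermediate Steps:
$c{\left(t \right)} = - \frac{1}{4} + t - \frac{t^{2}}{4}$ ($c{\left(t \right)} = - \frac{\left(t^{2} - 4 t\right) + 1}{4} = - \frac{1 + t^{2} - 4 t}{4} = - \frac{1}{4} + t - \frac{t^{2}}{4}$)
$N{\left(D \right)} = 8$ ($N{\left(D \right)} = 6 + \left(- \frac{1}{4} + 3 - \frac{3^{2}}{4}\right) 4 = 6 + \left(- \frac{1}{4} + 3 - \frac{9}{4}\right) 4 = 6 + \frac{1}{2} \cdot 4 = 6 + 2 = 8$)
$\left(18147 + N{\left(-200 \right)}\right) \left(4638 - 42289\right) = \left(18147 + 8\right) \left(4638 - 42289\right) = 18155 \left(-37651\right) = -683553905$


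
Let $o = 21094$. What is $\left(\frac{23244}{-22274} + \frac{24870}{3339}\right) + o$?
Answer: $\frac{37364238094}{1770783} \approx 21100.0$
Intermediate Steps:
$\left(\frac{23244}{-22274} + \frac{24870}{3339}\right) + o = \left(\frac{23244}{-22274} + \frac{24870}{3339}\right) + 21094 = \left(23244 \left(- \frac{1}{22274}\right) + 24870 \cdot \frac{1}{3339}\right) + 21094 = \left(- \frac{11622}{11137} + \frac{8290}{1113}\right) + 21094 = \frac{11341492}{1770783} + 21094 = \frac{37364238094}{1770783}$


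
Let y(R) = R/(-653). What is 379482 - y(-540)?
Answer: 247801206/653 ≈ 3.7948e+5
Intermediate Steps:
y(R) = -R/653 (y(R) = R*(-1/653) = -R/653)
379482 - y(-540) = 379482 - (-1)*(-540)/653 = 379482 - 1*540/653 = 379482 - 540/653 = 247801206/653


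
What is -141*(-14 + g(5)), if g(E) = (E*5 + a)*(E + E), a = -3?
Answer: -29046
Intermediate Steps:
g(E) = 2*E*(-3 + 5*E) (g(E) = (E*5 - 3)*(E + E) = (5*E - 3)*(2*E) = (-3 + 5*E)*(2*E) = 2*E*(-3 + 5*E))
-141*(-14 + g(5)) = -141*(-14 + 2*5*(-3 + 5*5)) = -141*(-14 + 2*5*(-3 + 25)) = -141*(-14 + 2*5*22) = -141*(-14 + 220) = -141*206 = -29046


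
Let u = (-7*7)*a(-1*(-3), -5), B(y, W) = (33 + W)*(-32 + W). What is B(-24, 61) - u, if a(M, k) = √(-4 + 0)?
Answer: 2726 + 98*I ≈ 2726.0 + 98.0*I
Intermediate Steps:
B(y, W) = (-32 + W)*(33 + W)
a(M, k) = 2*I (a(M, k) = √(-4) = 2*I)
u = -98*I (u = (-7*7)*(2*I) = -98*I ≈ -98.0*I)
B(-24, 61) - u = (-1056 + 61 + 61²) - (-98)*I = (-1056 + 61 + 3721) + 98*I = 2726 + 98*I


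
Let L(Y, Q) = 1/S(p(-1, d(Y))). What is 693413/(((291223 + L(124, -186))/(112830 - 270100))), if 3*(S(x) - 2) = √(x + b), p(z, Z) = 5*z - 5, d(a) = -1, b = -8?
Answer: 109053062510*(-√2 + 2*I)/(-582447*I + 291223*√2) ≈ -3.7447e+5 - 0.30304*I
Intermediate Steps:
p(z, Z) = -5 + 5*z
S(x) = 2 + √(-8 + x)/3 (S(x) = 2 + √(x - 8)/3 = 2 + √(-8 + x)/3)
L(Y, Q) = 1/(2 + I*√2) (L(Y, Q) = 1/(2 + √(-8 + (-5 + 5*(-1)))/3) = 1/(2 + √(-8 + (-5 - 5))/3) = 1/(2 + √(-8 - 10)/3) = 1/(2 + √(-18)/3) = 1/(2 + (3*I*√2)/3) = 1/(2 + I*√2))
693413/(((291223 + L(124, -186))/(112830 - 270100))) = 693413/(((291223 + (⅓ - I*√2/6))/(112830 - 270100))) = 693413/(((873670/3 - I*√2/6)/(-157270))) = 693413/(((873670/3 - I*√2/6)*(-1/157270))) = 693413/(-87367/47181 + I*√2/943620)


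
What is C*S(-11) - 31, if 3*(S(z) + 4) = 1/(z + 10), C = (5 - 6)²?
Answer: -106/3 ≈ -35.333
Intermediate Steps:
C = 1 (C = (-1)² = 1)
S(z) = -4 + 1/(3*(10 + z)) (S(z) = -4 + 1/(3*(z + 10)) = -4 + 1/(3*(10 + z)))
C*S(-11) - 31 = 1*((-119 - 12*(-11))/(3*(10 - 11))) - 31 = 1*((⅓)*(-119 + 132)/(-1)) - 31 = 1*((⅓)*(-1)*13) - 31 = 1*(-13/3) - 31 = -13/3 - 31 = -106/3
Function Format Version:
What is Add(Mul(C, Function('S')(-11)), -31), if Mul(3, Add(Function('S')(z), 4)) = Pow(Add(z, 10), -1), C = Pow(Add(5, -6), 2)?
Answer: Rational(-106, 3) ≈ -35.333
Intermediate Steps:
C = 1 (C = Pow(-1, 2) = 1)
Function('S')(z) = Add(-4, Mul(Rational(1, 3), Pow(Add(10, z), -1))) (Function('S')(z) = Add(-4, Mul(Rational(1, 3), Pow(Add(z, 10), -1))) = Add(-4, Mul(Rational(1, 3), Pow(Add(10, z), -1))))
Add(Mul(C, Function('S')(-11)), -31) = Add(Mul(1, Mul(Rational(1, 3), Pow(Add(10, -11), -1), Add(-119, Mul(-12, -11)))), -31) = Add(Mul(1, Mul(Rational(1, 3), Pow(-1, -1), Add(-119, 132))), -31) = Add(Mul(1, Mul(Rational(1, 3), -1, 13)), -31) = Add(Mul(1, Rational(-13, 3)), -31) = Add(Rational(-13, 3), -31) = Rational(-106, 3)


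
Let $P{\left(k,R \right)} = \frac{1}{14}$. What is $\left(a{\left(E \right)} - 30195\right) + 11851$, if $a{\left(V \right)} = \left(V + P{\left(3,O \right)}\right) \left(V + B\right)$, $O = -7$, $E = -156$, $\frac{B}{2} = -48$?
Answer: $20950$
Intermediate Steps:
$B = -96$ ($B = 2 \left(-48\right) = -96$)
$P{\left(k,R \right)} = \frac{1}{14}$
$a{\left(V \right)} = \left(-96 + V\right) \left(\frac{1}{14} + V\right)$ ($a{\left(V \right)} = \left(V + \frac{1}{14}\right) \left(V - 96\right) = \left(\frac{1}{14} + V\right) \left(-96 + V\right) = \left(-96 + V\right) \left(\frac{1}{14} + V\right)$)
$\left(a{\left(E \right)} - 30195\right) + 11851 = \left(\left(- \frac{48}{7} + \left(-156\right)^{2} - - \frac{104754}{7}\right) - 30195\right) + 11851 = \left(\left(- \frac{48}{7} + 24336 + \frac{104754}{7}\right) - 30195\right) + 11851 = \left(39294 - 30195\right) + 11851 = 9099 + 11851 = 20950$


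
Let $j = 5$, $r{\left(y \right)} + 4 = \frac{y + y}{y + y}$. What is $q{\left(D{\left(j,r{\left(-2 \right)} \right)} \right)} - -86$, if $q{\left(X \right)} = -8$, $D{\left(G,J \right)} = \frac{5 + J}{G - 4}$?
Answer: $78$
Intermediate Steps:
$r{\left(y \right)} = -3$ ($r{\left(y \right)} = -4 + \frac{y + y}{y + y} = -4 + \frac{2 y}{2 y} = -4 + 2 y \frac{1}{2 y} = -4 + 1 = -3$)
$D{\left(G,J \right)} = \frac{5 + J}{-4 + G}$
$q{\left(D{\left(j,r{\left(-2 \right)} \right)} \right)} - -86 = -8 - -86 = -8 + 86 = 78$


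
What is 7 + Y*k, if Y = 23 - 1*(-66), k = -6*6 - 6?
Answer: -3731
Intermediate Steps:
k = -42 (k = -36 - 6 = -42)
Y = 89 (Y = 23 + 66 = 89)
7 + Y*k = 7 + 89*(-42) = 7 - 3738 = -3731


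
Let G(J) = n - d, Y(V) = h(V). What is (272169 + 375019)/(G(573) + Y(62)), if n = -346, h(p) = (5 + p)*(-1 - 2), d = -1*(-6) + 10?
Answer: -647188/563 ≈ -1149.5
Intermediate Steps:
d = 16 (d = 6 + 10 = 16)
h(p) = -15 - 3*p (h(p) = (5 + p)*(-3) = -15 - 3*p)
Y(V) = -15 - 3*V
G(J) = -362 (G(J) = -346 - 1*16 = -346 - 16 = -362)
(272169 + 375019)/(G(573) + Y(62)) = (272169 + 375019)/(-362 + (-15 - 3*62)) = 647188/(-362 + (-15 - 186)) = 647188/(-362 - 201) = 647188/(-563) = 647188*(-1/563) = -647188/563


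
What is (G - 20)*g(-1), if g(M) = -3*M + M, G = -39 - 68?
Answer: -254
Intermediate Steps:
G = -107
g(M) = -2*M
(G - 20)*g(-1) = (-107 - 20)*(-2*(-1)) = -127*2 = -254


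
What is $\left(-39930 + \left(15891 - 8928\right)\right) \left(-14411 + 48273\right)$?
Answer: $-1116328554$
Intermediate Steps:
$\left(-39930 + \left(15891 - 8928\right)\right) \left(-14411 + 48273\right) = \left(-39930 + 6963\right) 33862 = \left(-32967\right) 33862 = -1116328554$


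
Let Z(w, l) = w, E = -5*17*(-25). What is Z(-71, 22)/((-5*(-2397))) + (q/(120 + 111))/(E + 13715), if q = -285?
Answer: -5849057/974524320 ≈ -0.0060020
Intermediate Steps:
E = 2125 (E = -85*(-25) = 2125)
Z(-71, 22)/((-5*(-2397))) + (q/(120 + 111))/(E + 13715) = -71/((-5*(-2397))) + (-285/(120 + 111))/(2125 + 13715) = -71/11985 + (-285/231)/15840 = -71*1/11985 + ((1/231)*(-285))*(1/15840) = -71/11985 - 95/77*1/15840 = -71/11985 - 19/243936 = -5849057/974524320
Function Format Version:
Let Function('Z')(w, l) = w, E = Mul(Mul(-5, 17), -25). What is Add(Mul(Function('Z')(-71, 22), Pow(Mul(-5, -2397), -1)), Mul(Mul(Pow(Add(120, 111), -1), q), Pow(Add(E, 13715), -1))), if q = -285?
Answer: Rational(-5849057, 974524320) ≈ -0.0060020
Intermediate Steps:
E = 2125 (E = Mul(-85, -25) = 2125)
Add(Mul(Function('Z')(-71, 22), Pow(Mul(-5, -2397), -1)), Mul(Mul(Pow(Add(120, 111), -1), q), Pow(Add(E, 13715), -1))) = Add(Mul(-71, Pow(Mul(-5, -2397), -1)), Mul(Mul(Pow(Add(120, 111), -1), -285), Pow(Add(2125, 13715), -1))) = Add(Mul(-71, Pow(11985, -1)), Mul(Mul(Pow(231, -1), -285), Pow(15840, -1))) = Add(Mul(-71, Rational(1, 11985)), Mul(Mul(Rational(1, 231), -285), Rational(1, 15840))) = Add(Rational(-71, 11985), Mul(Rational(-95, 77), Rational(1, 15840))) = Add(Rational(-71, 11985), Rational(-19, 243936)) = Rational(-5849057, 974524320)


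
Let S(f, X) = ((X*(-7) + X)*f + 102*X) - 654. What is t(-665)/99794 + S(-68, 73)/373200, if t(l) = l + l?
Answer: 32851139/387949175 ≈ 0.084679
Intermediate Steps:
t(l) = 2*l
S(f, X) = -654 + 102*X - 6*X*f (S(f, X) = ((-7*X + X)*f + 102*X) - 654 = ((-6*X)*f + 102*X) - 654 = (-6*X*f + 102*X) - 654 = (102*X - 6*X*f) - 654 = -654 + 102*X - 6*X*f)
t(-665)/99794 + S(-68, 73)/373200 = (2*(-665))/99794 + (-654 + 102*73 - 6*73*(-68))/373200 = -1330*1/99794 + (-654 + 7446 + 29784)*(1/373200) = -665/49897 + 36576*(1/373200) = -665/49897 + 762/7775 = 32851139/387949175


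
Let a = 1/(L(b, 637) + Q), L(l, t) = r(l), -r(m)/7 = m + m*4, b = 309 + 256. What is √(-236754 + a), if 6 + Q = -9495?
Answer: I*√50729526758495/14638 ≈ 486.57*I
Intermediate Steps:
Q = -9501 (Q = -6 - 9495 = -9501)
b = 565
r(m) = -35*m (r(m) = -7*(m + m*4) = -7*(m + 4*m) = -35*m)
L(l, t) = -35*l
a = -1/29276 (a = 1/(-35*565 - 9501) = 1/(-19775 - 9501) = 1/(-29276) = -1/29276 ≈ -3.4158e-5)
√(-236754 + a) = √(-236754 - 1/29276) = √(-6931210105/29276) = I*√50729526758495/14638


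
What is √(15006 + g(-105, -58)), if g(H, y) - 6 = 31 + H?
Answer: √14938 ≈ 122.22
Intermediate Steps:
g(H, y) = 37 + H (g(H, y) = 6 + (31 + H) = 37 + H)
√(15006 + g(-105, -58)) = √(15006 + (37 - 105)) = √(15006 - 68) = √14938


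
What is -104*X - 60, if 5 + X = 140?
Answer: -14100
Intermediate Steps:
X = 135 (X = -5 + 140 = 135)
-104*X - 60 = -104*135 - 60 = -14040 - 60 = -14100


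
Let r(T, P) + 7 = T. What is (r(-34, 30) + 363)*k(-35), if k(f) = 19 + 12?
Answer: 9982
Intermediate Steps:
k(f) = 31
r(T, P) = -7 + T
(r(-34, 30) + 363)*k(-35) = ((-7 - 34) + 363)*31 = (-41 + 363)*31 = 322*31 = 9982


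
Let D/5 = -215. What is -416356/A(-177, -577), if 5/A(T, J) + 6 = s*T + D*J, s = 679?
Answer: -208213806616/5 ≈ -4.1643e+10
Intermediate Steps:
D = -1075 (D = 5*(-215) = -1075)
A(T, J) = 5/(-6 - 1075*J + 679*T) (A(T, J) = 5/(-6 + (679*T - 1075*J)) = 5/(-6 + (-1075*J + 679*T)) = 5/(-6 - 1075*J + 679*T))
-416356/A(-177, -577) = -416356/((-5/(6 - 679*(-177) + 1075*(-577)))) = -416356/((-5/(6 + 120183 - 620275))) = -416356/((-5/(-500086))) = -416356/((-5*(-1/500086))) = -416356/5/500086 = -416356*500086/5 = -208213806616/5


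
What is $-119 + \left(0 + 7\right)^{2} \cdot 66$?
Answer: $3115$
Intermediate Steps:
$-119 + \left(0 + 7\right)^{2} \cdot 66 = -119 + 7^{2} \cdot 66 = -119 + 49 \cdot 66 = -119 + 3234 = 3115$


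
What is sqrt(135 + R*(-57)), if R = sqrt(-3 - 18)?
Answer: sqrt(135 - 57*I*sqrt(21)) ≈ 14.646 - 8.9171*I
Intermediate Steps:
R = I*sqrt(21) (R = sqrt(-21) = I*sqrt(21) ≈ 4.5826*I)
sqrt(135 + R*(-57)) = sqrt(135 + (I*sqrt(21))*(-57)) = sqrt(135 - 57*I*sqrt(21))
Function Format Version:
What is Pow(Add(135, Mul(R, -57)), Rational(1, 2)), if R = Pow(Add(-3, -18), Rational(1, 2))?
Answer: Pow(Add(135, Mul(-57, I, Pow(21, Rational(1, 2)))), Rational(1, 2)) ≈ Add(14.646, Mul(-8.9171, I))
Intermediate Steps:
R = Mul(I, Pow(21, Rational(1, 2))) (R = Pow(-21, Rational(1, 2)) = Mul(I, Pow(21, Rational(1, 2))) ≈ Mul(4.5826, I))
Pow(Add(135, Mul(R, -57)), Rational(1, 2)) = Pow(Add(135, Mul(Mul(I, Pow(21, Rational(1, 2))), -57)), Rational(1, 2)) = Pow(Add(135, Mul(-57, I, Pow(21, Rational(1, 2)))), Rational(1, 2))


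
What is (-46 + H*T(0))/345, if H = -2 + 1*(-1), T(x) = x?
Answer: -2/15 ≈ -0.13333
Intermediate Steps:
H = -3 (H = -2 - 1 = -3)
(-46 + H*T(0))/345 = (-46 - 3*0)/345 = (-46 + 0)*(1/345) = -46*1/345 = -2/15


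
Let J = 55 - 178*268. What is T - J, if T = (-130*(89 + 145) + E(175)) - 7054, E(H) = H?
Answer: 10350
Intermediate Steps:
J = -47649 (J = 55 - 47704 = -47649)
T = -37299 (T = (-130*(89 + 145) + 175) - 7054 = (-130*234 + 175) - 7054 = (-30420 + 175) - 7054 = -30245 - 7054 = -37299)
T - J = -37299 - 1*(-47649) = -37299 + 47649 = 10350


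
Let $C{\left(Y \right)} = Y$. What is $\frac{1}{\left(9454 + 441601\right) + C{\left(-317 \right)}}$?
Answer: $\frac{1}{450738} \approx 2.2186 \cdot 10^{-6}$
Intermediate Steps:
$\frac{1}{\left(9454 + 441601\right) + C{\left(-317 \right)}} = \frac{1}{\left(9454 + 441601\right) - 317} = \frac{1}{451055 - 317} = \frac{1}{450738}$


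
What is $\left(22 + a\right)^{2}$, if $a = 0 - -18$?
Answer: $1600$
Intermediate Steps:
$a = 18$ ($a = 0 + 18 = 18$)
$\left(22 + a\right)^{2} = \left(22 + 18\right)^{2} = 40^{2} = 1600$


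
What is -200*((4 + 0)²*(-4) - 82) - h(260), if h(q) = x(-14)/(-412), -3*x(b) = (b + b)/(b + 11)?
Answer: 27068393/927 ≈ 29200.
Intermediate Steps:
x(b) = -2*b/(3*(11 + b)) (x(b) = -(b + b)/(3*(b + 11)) = -2*b/(3*(11 + b)))
h(q) = 7/927 (h(q) = -2*(-14)/(33 + 3*(-14))/(-412) = -2*(-14)/(33 - 42)*(-1/412) = -2*(-14)/(-9)*(-1/412) = -2*(-14)*(-⅑)*(-1/412) = -28/9*(-1/412) = 7/927)
-200*((4 + 0)²*(-4) - 82) - h(260) = -200*((4 + 0)²*(-4) - 82) - 1*7/927 = -200*(4²*(-4) - 82) - 7/927 = -200*(16*(-4) - 82) - 7/927 = -200*(-64 - 82) - 7/927 = -200*(-146) - 7/927 = 29200 - 7/927 = 27068393/927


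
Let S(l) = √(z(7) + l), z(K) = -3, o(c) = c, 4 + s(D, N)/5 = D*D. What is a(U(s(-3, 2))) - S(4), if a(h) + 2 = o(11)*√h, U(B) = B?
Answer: 52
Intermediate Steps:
s(D, N) = -20 + 5*D² (s(D, N) = -20 + 5*(D*D) = -20 + 5*D²)
a(h) = -2 + 11*√h
S(l) = √(-3 + l)
a(U(s(-3, 2))) - S(4) = (-2 + 11*√(-20 + 5*(-3)²)) - √(-3 + 4) = (-2 + 11*√(-20 + 5*9)) - √1 = (-2 + 11*√(-20 + 45)) - 1*1 = (-2 + 11*√25) - 1 = (-2 + 11*5) - 1 = (-2 + 55) - 1 = 53 - 1 = 52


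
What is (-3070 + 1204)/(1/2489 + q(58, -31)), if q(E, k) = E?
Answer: -1548158/48121 ≈ -32.172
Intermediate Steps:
(-3070 + 1204)/(1/2489 + q(58, -31)) = (-3070 + 1204)/(1/2489 + 58) = -1866/(1/2489 + 58) = -1866/144363/2489 = -1866*2489/144363 = -1548158/48121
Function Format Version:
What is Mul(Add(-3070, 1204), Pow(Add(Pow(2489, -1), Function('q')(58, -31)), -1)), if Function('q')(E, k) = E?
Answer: Rational(-1548158, 48121) ≈ -32.172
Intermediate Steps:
Mul(Add(-3070, 1204), Pow(Add(Pow(2489, -1), Function('q')(58, -31)), -1)) = Mul(Add(-3070, 1204), Pow(Add(Pow(2489, -1), 58), -1)) = Mul(-1866, Pow(Add(Rational(1, 2489), 58), -1)) = Mul(-1866, Pow(Rational(144363, 2489), -1)) = Mul(-1866, Rational(2489, 144363)) = Rational(-1548158, 48121)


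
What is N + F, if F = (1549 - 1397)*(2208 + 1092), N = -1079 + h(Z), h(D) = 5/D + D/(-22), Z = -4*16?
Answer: 352368777/704 ≈ 5.0052e+5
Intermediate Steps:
Z = -64
h(D) = 5/D - D/22 (h(D) = 5/D + D*(-1/22) = 5/D - D/22)
N = -757623/704 (N = -1079 + (5/(-64) - 1/22*(-64)) = -1079 + (5*(-1/64) + 32/11) = -1079 + (-5/64 + 32/11) = -1079 + 1993/704 = -757623/704 ≈ -1076.2)
F = 501600 (F = 152*3300 = 501600)
N + F = -757623/704 + 501600 = 352368777/704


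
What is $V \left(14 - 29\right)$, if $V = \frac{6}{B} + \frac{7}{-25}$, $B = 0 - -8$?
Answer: $- \frac{141}{20} \approx -7.05$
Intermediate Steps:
$B = 8$ ($B = 0 + 8 = 8$)
$V = \frac{47}{100}$ ($V = \frac{6}{8} + \frac{7}{-25} = 6 \cdot \frac{1}{8} + 7 \left(- \frac{1}{25}\right) = \frac{3}{4} - \frac{7}{25} = \frac{47}{100} \approx 0.47$)
$V \left(14 - 29\right) = \frac{47 \left(14 - 29\right)}{100} = \frac{47}{100} \left(-15\right) = - \frac{141}{20}$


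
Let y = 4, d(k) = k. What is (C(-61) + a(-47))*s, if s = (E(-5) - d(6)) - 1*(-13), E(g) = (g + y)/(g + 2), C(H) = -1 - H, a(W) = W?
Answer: 286/3 ≈ 95.333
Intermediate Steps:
E(g) = (4 + g)/(2 + g) (E(g) = (g + 4)/(g + 2) = (4 + g)/(2 + g))
s = 22/3 (s = ((4 - 5)/(2 - 5) - 1*6) - 1*(-13) = (-1/(-3) - 6) + 13 = (-⅓*(-1) - 6) + 13 = (⅓ - 6) + 13 = -17/3 + 13 = 22/3 ≈ 7.3333)
(C(-61) + a(-47))*s = ((-1 - 1*(-61)) - 47)*(22/3) = ((-1 + 61) - 47)*(22/3) = (60 - 47)*(22/3) = 13*(22/3) = 286/3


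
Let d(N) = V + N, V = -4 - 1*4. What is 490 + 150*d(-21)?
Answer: -3860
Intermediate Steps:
V = -8 (V = -4 - 4 = -8)
d(N) = -8 + N
490 + 150*d(-21) = 490 + 150*(-8 - 21) = 490 + 150*(-29) = 490 - 4350 = -3860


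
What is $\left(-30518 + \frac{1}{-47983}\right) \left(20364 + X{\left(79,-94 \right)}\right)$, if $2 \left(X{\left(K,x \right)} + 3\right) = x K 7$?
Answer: $\frac{8244263447850}{47983} \approx 1.7182 \cdot 10^{8}$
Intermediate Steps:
$X{\left(K,x \right)} = -3 + \frac{7 K x}{2}$ ($X{\left(K,x \right)} = -3 + \frac{x K 7}{2} = -3 + \frac{K x 7}{2} = -3 + \frac{7 K x}{2}$)
$\left(-30518 + \frac{1}{-47983}\right) \left(20364 + X{\left(79,-94 \right)}\right) = \left(-30518 + \frac{1}{-47983}\right) \left(20364 + \left(-3 + \frac{7}{2} \cdot 79 \left(-94\right)\right)\right) = \left(-30518 - \frac{1}{47983}\right) \left(20364 - 25994\right) = - \frac{1464345195 \left(20364 - 25994\right)}{47983} = \left(- \frac{1464345195}{47983}\right) \left(-5630\right) = \frac{8244263447850}{47983}$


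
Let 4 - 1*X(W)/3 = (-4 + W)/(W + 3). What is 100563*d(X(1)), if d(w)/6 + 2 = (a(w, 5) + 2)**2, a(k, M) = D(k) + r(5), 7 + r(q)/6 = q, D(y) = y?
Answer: 77534073/8 ≈ 9.6918e+6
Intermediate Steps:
r(q) = -42 + 6*q
a(k, M) = -12 + k (a(k, M) = k + (-42 + 6*5) = k + (-42 + 30) = k - 12 = -12 + k)
X(W) = 12 - 3*(-4 + W)/(3 + W) (X(W) = 12 - 3*(-4 + W)/(W + 3) = 12 - 3*(-4 + W)/(3 + W))
d(w) = -12 + 6*(-10 + w)**2 (d(w) = -12 + 6*((-12 + w) + 2)**2 = -12 + 6*(-10 + w)**2)
100563*d(X(1)) = 100563*(-12 + 6*(-10 + 3*(16 + 3*1)/(3 + 1))**2) = 100563*(-12 + 6*(-10 + 3*(16 + 3)/4)**2) = 100563*(-12 + 6*(-10 + 3*(1/4)*19)**2) = 100563*(-12 + 6*(-10 + 57/4)**2) = 100563*(-12 + 6*(17/4)**2) = 100563*(-12 + 6*(289/16)) = 100563*(-12 + 867/8) = 100563*(771/8) = 77534073/8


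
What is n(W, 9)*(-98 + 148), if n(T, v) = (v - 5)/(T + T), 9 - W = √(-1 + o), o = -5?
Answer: 300/29 + 100*I*√6/87 ≈ 10.345 + 2.8155*I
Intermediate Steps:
W = 9 - I*√6 (W = 9 - √(-1 - 5) = 9 - √(-6) = 9 - I*√6 ≈ 9.0 - 2.4495*I)
n(T, v) = (-5 + v)/(2*T) (n(T, v) = (-5 + v)/((2*T)) = (-5 + v)*(1/(2*T)) = (-5 + v)/(2*T))
n(W, 9)*(-98 + 148) = ((-5 + 9)/(2*(9 - I*√6)))*(-98 + 148) = ((½)*4/(9 - I*√6))*50 = (2/(9 - I*√6))*50 = 100/(9 - I*√6)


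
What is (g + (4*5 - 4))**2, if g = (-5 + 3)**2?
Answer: 400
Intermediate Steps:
g = 4 (g = (-2)**2 = 4)
(g + (4*5 - 4))**2 = (4 + (4*5 - 4))**2 = (4 + (20 - 4))**2 = (4 + 16)**2 = 20**2 = 400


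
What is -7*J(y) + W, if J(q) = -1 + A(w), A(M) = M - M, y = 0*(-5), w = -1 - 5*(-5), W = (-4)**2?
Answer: 23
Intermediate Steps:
W = 16
w = 24 (w = -1 + 25 = 24)
y = 0
A(M) = 0
J(q) = -1 (J(q) = -1 + 0 = -1)
-7*J(y) + W = -7*(-1) + 16 = 7 + 16 = 23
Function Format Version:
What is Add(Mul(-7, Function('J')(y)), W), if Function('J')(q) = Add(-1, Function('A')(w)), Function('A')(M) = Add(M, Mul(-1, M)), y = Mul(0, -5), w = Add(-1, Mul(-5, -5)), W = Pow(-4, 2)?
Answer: 23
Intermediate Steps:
W = 16
w = 24 (w = Add(-1, 25) = 24)
y = 0
Function('A')(M) = 0
Function('J')(q) = -1 (Function('J')(q) = Add(-1, 0) = -1)
Add(Mul(-7, Function('J')(y)), W) = Add(Mul(-7, -1), 16) = Add(7, 16) = 23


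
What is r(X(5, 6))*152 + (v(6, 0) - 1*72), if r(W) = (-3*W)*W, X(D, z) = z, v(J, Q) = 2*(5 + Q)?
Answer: -16478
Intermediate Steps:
v(J, Q) = 10 + 2*Q
r(W) = -3*W**2
r(X(5, 6))*152 + (v(6, 0) - 1*72) = -3*6**2*152 + ((10 + 2*0) - 1*72) = -3*36*152 + ((10 + 0) - 72) = -108*152 + (10 - 72) = -16416 - 62 = -16478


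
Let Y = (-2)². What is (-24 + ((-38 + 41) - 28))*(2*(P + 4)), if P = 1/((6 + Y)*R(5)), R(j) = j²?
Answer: -49049/125 ≈ -392.39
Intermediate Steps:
Y = 4
P = 1/250 (P = 1/((6 + 4)*(5²)) = 1/(10*25) = (⅒)*(1/25) = 1/250 ≈ 0.0040000)
(-24 + ((-38 + 41) - 28))*(2*(P + 4)) = (-24 + ((-38 + 41) - 28))*(2*(1/250 + 4)) = (-24 + (3 - 28))*(2*(1001/250)) = (-24 - 25)*(1001/125) = -49*1001/125 = -49049/125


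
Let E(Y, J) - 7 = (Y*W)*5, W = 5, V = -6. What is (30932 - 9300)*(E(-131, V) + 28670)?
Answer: 549496064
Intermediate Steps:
E(Y, J) = 7 + 25*Y (E(Y, J) = 7 + (Y*5)*5 = 7 + (5*Y)*5 = 7 + 25*Y)
(30932 - 9300)*(E(-131, V) + 28670) = (30932 - 9300)*((7 + 25*(-131)) + 28670) = 21632*((7 - 3275) + 28670) = 21632*(-3268 + 28670) = 21632*25402 = 549496064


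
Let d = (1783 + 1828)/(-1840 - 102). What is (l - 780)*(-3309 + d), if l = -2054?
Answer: 9110869313/971 ≈ 9.3830e+6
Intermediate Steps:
d = -3611/1942 (d = 3611/(-1942) = 3611*(-1/1942) = -3611/1942 ≈ -1.8594)
(l - 780)*(-3309 + d) = (-2054 - 780)*(-3309 - 3611/1942) = -2834*(-6429689/1942) = 9110869313/971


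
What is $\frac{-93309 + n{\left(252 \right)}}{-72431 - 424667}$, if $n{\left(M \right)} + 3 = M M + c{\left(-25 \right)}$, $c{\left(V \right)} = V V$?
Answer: $\frac{4169}{71014} \approx 0.058707$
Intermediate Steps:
$c{\left(V \right)} = V^{2}$
$n{\left(M \right)} = 622 + M^{2}$ ($n{\left(M \right)} = -3 + \left(M M + \left(-25\right)^{2}\right) = -3 + \left(M^{2} + 625\right) = -3 + \left(625 + M^{2}\right) = 622 + M^{2}$)
$\frac{-93309 + n{\left(252 \right)}}{-72431 - 424667} = \frac{-93309 + \left(622 + 252^{2}\right)}{-72431 - 424667} = \frac{-93309 + \left(622 + 63504\right)}{-497098} = \left(-93309 + 64126\right) \left(- \frac{1}{497098}\right) = \left(-29183\right) \left(- \frac{1}{497098}\right) = \frac{4169}{71014}$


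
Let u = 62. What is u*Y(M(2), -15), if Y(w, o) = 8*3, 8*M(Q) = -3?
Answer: 1488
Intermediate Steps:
M(Q) = -3/8 (M(Q) = (⅛)*(-3) = -3/8)
Y(w, o) = 24
u*Y(M(2), -15) = 62*24 = 1488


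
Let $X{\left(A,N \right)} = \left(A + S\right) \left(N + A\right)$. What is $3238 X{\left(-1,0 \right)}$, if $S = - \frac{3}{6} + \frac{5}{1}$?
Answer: $-11333$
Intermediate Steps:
$S = \frac{9}{2}$ ($S = \left(-3\right) \frac{1}{6} + 5 \cdot 1 = - \frac{1}{2} + 5 = \frac{9}{2} \approx 4.5$)
$X{\left(A,N \right)} = \left(\frac{9}{2} + A\right) \left(A + N\right)$ ($X{\left(A,N \right)} = \left(A + \frac{9}{2}\right) \left(N + A\right) = \left(\frac{9}{2} + A\right) \left(A + N\right)$)
$3238 X{\left(-1,0 \right)} = 3238 \left(\left(-1\right)^{2} + \frac{9}{2} \left(-1\right) + \frac{9}{2} \cdot 0 - 0\right) = 3238 \left(1 - \frac{9}{2} + 0 + 0\right) = 3238 \left(- \frac{7}{2}\right) = -11333$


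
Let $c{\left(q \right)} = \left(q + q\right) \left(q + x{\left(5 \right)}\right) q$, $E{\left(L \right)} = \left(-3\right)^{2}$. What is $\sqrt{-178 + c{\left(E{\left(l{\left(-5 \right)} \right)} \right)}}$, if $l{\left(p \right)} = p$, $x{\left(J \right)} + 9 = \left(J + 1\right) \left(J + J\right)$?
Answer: $\sqrt{9542} \approx 97.683$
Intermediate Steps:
$x{\left(J \right)} = -9 + 2 J \left(1 + J\right)$ ($x{\left(J \right)} = -9 + \left(J + 1\right) \left(J + J\right) = -9 + \left(1 + J\right) 2 J = -9 + 2 J \left(1 + J\right)$)
$E{\left(L \right)} = 9$
$c{\left(q \right)} = 2 q^{2} \left(51 + q\right)$ ($c{\left(q \right)} = \left(q + q\right) \left(q + \left(-9 + 2 \cdot 5 + 2 \cdot 5^{2}\right)\right) q = 2 q \left(q + \left(-9 + 10 + 2 \cdot 25\right)\right) q = 2 q \left(q + \left(-9 + 10 + 50\right)\right) q = 2 q \left(q + 51\right) q = 2 q \left(51 + q\right) q = 2 q^{2} \left(51 + q\right)$)
$\sqrt{-178 + c{\left(E{\left(l{\left(-5 \right)} \right)} \right)}} = \sqrt{-178 + 2 \cdot 9^{2} \left(51 + 9\right)} = \sqrt{-178 + 2 \cdot 81 \cdot 60} = \sqrt{-178 + 9720} = \sqrt{9542}$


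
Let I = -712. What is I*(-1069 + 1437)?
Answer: -262016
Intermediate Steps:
I*(-1069 + 1437) = -712*(-1069 + 1437) = -712*368 = -262016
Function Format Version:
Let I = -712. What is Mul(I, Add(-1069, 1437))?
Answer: -262016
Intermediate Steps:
Mul(I, Add(-1069, 1437)) = Mul(-712, Add(-1069, 1437)) = Mul(-712, 368) = -262016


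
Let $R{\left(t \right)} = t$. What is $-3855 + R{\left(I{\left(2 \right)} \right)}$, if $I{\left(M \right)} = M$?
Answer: $-3853$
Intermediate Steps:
$-3855 + R{\left(I{\left(2 \right)} \right)} = -3855 + 2 = -3853$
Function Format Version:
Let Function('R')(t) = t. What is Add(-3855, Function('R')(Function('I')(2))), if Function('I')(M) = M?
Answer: -3853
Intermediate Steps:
Add(-3855, Function('R')(Function('I')(2))) = Add(-3855, 2) = -3853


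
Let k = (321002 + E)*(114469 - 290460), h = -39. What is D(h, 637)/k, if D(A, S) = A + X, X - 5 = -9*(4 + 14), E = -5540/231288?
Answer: 1619016/466652110399667 ≈ 3.4694e-9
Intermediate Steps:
E = -1385/57822 (E = -5540*1/231288 = -1385/57822 ≈ -0.023953)
X = -157 (X = 5 - 9*(4 + 14) = 5 - 9*18 = 5 - 162 = -157)
D(A, S) = -157 + A (D(A, S) = A - 157 = -157 + A)
k = -3266564772797669/57822 (k = (321002 - 1385/57822)*(114469 - 290460) = (18560976259/57822)*(-175991) = -3266564772797669/57822 ≈ -5.6493e+10)
D(h, 637)/k = (-157 - 39)/(-3266564772797669/57822) = -196*(-57822/3266564772797669) = 1619016/466652110399667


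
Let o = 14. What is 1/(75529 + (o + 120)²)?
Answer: 1/93485 ≈ 1.0697e-5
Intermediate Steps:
1/(75529 + (o + 120)²) = 1/(75529 + (14 + 120)²) = 1/(75529 + 134²) = 1/(75529 + 17956) = 1/93485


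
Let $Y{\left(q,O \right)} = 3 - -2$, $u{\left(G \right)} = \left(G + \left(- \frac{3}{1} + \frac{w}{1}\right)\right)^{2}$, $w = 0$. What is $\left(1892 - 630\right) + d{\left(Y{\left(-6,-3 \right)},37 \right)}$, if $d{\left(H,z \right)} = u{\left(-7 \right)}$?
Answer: $1362$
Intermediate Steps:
$u{\left(G \right)} = \left(-3 + G\right)^{2}$ ($u{\left(G \right)} = \left(G + \left(- \frac{3}{1} + \frac{0}{1}\right)\right)^{2} = \left(G + \left(\left(-3\right) 1 + 0 \cdot 1\right)\right)^{2} = \left(G + \left(-3 + 0\right)\right)^{2} = \left(G - 3\right)^{2} = \left(-3 + G\right)^{2}$)
$Y{\left(q,O \right)} = 5$ ($Y{\left(q,O \right)} = 3 + 2 = 5$)
$d{\left(H,z \right)} = 100$ ($d{\left(H,z \right)} = \left(-3 - 7\right)^{2} = \left(-10\right)^{2} = 100$)
$\left(1892 - 630\right) + d{\left(Y{\left(-6,-3 \right)},37 \right)} = \left(1892 - 630\right) + 100 = 1262 + 100 = 1362$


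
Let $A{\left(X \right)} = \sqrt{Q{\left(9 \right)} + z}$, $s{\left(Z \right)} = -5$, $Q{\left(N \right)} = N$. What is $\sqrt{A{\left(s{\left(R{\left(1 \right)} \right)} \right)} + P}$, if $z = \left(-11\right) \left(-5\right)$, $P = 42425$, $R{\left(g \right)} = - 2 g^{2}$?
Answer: $\sqrt{42433} \approx 205.99$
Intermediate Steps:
$z = 55$
$A{\left(X \right)} = 8$ ($A{\left(X \right)} = \sqrt{9 + 55} = \sqrt{64} = 8$)
$\sqrt{A{\left(s{\left(R{\left(1 \right)} \right)} \right)} + P} = \sqrt{8 + 42425} = \sqrt{42433}$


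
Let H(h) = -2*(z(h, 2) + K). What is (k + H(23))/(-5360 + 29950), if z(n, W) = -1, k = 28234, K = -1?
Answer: 14119/12295 ≈ 1.1484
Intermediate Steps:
H(h) = 4 (H(h) = -2*(-1 - 1) = -2*(-2) = 4)
(k + H(23))/(-5360 + 29950) = (28234 + 4)/(-5360 + 29950) = 28238/24590 = 28238*(1/24590) = 14119/12295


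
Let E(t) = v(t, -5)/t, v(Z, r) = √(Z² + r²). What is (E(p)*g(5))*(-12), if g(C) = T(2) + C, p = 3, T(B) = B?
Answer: -28*√34 ≈ -163.27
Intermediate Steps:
E(t) = √(25 + t²)/t (E(t) = √(t² + (-5)²)/t = √(t² + 25)/t = √(25 + t²)/t)
g(C) = 2 + C
(E(p)*g(5))*(-12) = ((√(25 + 3²)/3)*(2 + 5))*(-12) = ((√(25 + 9)/3)*7)*(-12) = ((√34/3)*7)*(-12) = (7*√34/3)*(-12) = -28*√34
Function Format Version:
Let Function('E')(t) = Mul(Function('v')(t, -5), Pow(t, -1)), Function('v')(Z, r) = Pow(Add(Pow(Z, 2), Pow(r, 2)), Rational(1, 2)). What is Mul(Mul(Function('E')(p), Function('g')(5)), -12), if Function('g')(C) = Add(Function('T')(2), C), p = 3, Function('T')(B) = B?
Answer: Mul(-28, Pow(34, Rational(1, 2))) ≈ -163.27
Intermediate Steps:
Function('E')(t) = Mul(Pow(t, -1), Pow(Add(25, Pow(t, 2)), Rational(1, 2))) (Function('E')(t) = Mul(Pow(Add(Pow(t, 2), Pow(-5, 2)), Rational(1, 2)), Pow(t, -1)) = Mul(Pow(Add(Pow(t, 2), 25), Rational(1, 2)), Pow(t, -1)) = Mul(Pow(Add(25, Pow(t, 2)), Rational(1, 2)), Pow(t, -1)) = Mul(Pow(t, -1), Pow(Add(25, Pow(t, 2)), Rational(1, 2))))
Function('g')(C) = Add(2, C)
Mul(Mul(Function('E')(p), Function('g')(5)), -12) = Mul(Mul(Mul(Pow(3, -1), Pow(Add(25, Pow(3, 2)), Rational(1, 2))), Add(2, 5)), -12) = Mul(Mul(Mul(Rational(1, 3), Pow(Add(25, 9), Rational(1, 2))), 7), -12) = Mul(Mul(Mul(Rational(1, 3), Pow(34, Rational(1, 2))), 7), -12) = Mul(Mul(Rational(7, 3), Pow(34, Rational(1, 2))), -12) = Mul(-28, Pow(34, Rational(1, 2)))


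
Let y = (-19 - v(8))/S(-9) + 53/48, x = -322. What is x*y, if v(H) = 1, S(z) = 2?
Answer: 68747/24 ≈ 2864.5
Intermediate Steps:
y = -427/48 (y = (-19 - 1*1)/2 + 53/48 = (-19 - 1)*(½) + 53*(1/48) = -20*½ + 53/48 = -10 + 53/48 = -427/48 ≈ -8.8958)
x*y = -322*(-427/48) = 68747/24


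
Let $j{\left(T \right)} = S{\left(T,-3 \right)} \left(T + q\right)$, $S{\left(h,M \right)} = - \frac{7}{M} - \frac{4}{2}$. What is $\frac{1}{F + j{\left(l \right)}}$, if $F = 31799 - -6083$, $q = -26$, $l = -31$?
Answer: $\frac{1}{37863} \approx 2.6411 \cdot 10^{-5}$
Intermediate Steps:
$S{\left(h,M \right)} = -2 - \frac{7}{M}$ ($S{\left(h,M \right)} = - \frac{7}{M} - 2 = -2 - \frac{7}{M}$)
$F = 37882$ ($F = 31799 + 6083 = 37882$)
$j{\left(T \right)} = - \frac{26}{3} + \frac{T}{3}$ ($j{\left(T \right)} = \left(-2 - \frac{7}{-3}\right) \left(T - 26\right) = \left(-2 - - \frac{7}{3}\right) \left(-26 + T\right) = \left(-2 + \frac{7}{3}\right) \left(-26 + T\right) = \frac{-26 + T}{3} = - \frac{26}{3} + \frac{T}{3}$)
$\frac{1}{F + j{\left(l \right)}} = \frac{1}{37882 + \left(- \frac{26}{3} + \frac{1}{3} \left(-31\right)\right)} = \frac{1}{37882 - 19} = \frac{1}{37863}$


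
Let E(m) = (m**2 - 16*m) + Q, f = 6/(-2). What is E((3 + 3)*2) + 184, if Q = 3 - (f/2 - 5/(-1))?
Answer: 271/2 ≈ 135.50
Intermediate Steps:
f = -3 (f = 6*(-1/2) = -3)
Q = -1/2 (Q = 3 - (-3/2 - 5/(-1)) = 3 - (-3*1/2 - 5*(-1)) = 3 - (-3/2 + 5) = 3 - 1*7/2 = 3 - 7/2 = -1/2 ≈ -0.50000)
E(m) = -1/2 + m**2 - 16*m (E(m) = (m**2 - 16*m) - 1/2 = -1/2 + m**2 - 16*m)
E((3 + 3)*2) + 184 = (-1/2 + ((3 + 3)*2)**2 - 16*(3 + 3)*2) + 184 = (-1/2 + (6*2)**2 - 96*2) + 184 = (-1/2 + 12**2 - 16*12) + 184 = (-1/2 + 144 - 192) + 184 = -97/2 + 184 = 271/2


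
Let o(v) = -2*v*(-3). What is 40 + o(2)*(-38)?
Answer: -416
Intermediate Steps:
o(v) = 6*v
40 + o(2)*(-38) = 40 + (6*2)*(-38) = 40 + 12*(-38) = 40 - 456 = -416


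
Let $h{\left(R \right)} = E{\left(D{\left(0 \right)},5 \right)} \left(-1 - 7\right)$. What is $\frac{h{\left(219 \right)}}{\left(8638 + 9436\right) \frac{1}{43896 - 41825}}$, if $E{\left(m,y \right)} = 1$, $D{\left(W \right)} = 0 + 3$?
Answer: $- \frac{8284}{9037} \approx -0.91668$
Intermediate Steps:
$D{\left(W \right)} = 3$
$h{\left(R \right)} = -8$ ($h{\left(R \right)} = 1 \left(-1 - 7\right) = 1 \left(-8\right) = -8$)
$\frac{h{\left(219 \right)}}{\left(8638 + 9436\right) \frac{1}{43896 - 41825}} = - \frac{8}{\left(8638 + 9436\right) \frac{1}{43896 - 41825}} = - \frac{8}{18074 \cdot \frac{1}{2071}} = - \frac{8}{\frac{18074}{2071}} = \left(-8\right) \frac{2071}{18074} = - \frac{8284}{9037}$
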